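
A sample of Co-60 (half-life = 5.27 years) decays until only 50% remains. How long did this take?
t = t½ × log₂(N₀/N) = 5.27 years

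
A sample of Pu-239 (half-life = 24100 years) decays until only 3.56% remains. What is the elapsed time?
t = t½ × log₂(N₀/N) = 1.16e5 years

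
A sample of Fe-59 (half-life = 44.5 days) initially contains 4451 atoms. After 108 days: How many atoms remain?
N = N₀(1/2)^(t/t½) = 827.7 atoms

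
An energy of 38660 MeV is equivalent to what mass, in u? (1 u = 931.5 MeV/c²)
m = E/c² = 41.5 u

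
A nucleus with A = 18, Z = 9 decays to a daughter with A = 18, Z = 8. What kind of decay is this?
ΔA = 0, ΔZ = -1 ⇒ beta-plus decay (β⁺) or electron capture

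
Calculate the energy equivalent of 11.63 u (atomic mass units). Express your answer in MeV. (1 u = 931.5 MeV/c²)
E = mc² = 10830 MeV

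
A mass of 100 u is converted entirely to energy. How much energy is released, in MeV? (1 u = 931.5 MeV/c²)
E = mc² = 93150 MeV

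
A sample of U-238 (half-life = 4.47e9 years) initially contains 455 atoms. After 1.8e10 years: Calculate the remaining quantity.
N = N₀(1/2)^(t/t½) = 27.91 atoms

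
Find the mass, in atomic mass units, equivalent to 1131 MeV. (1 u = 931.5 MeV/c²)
m = E/c² = 1.214 u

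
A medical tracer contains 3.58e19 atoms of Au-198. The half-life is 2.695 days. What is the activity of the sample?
A = λN = 9.208e18 decays/day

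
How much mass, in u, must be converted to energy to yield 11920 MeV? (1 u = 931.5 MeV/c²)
m = E/c² = 12.8 u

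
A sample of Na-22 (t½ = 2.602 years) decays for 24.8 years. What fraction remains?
N/N₀ = (1/2)^(t/t½) = 0.001352 = 0.135%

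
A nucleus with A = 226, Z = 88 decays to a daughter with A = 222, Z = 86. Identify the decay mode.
ΔA = -4, ΔZ = -2 ⇒ alpha decay (α)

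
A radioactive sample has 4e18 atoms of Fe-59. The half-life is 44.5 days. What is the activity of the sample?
A = λN = 6.231e16 decays/day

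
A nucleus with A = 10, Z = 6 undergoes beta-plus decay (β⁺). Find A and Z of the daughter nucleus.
Daughter: A = 10, Z = 5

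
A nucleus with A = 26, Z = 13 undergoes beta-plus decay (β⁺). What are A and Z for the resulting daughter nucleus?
Daughter: A = 26, Z = 12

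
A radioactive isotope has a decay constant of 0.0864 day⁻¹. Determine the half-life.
t½ = ln(2)/λ = 8.023 days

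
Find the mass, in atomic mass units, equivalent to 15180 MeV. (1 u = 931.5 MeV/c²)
m = E/c² = 16.3 u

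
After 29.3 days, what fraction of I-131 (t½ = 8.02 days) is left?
N/N₀ = (1/2)^(t/t½) = 0.07947 = 7.95%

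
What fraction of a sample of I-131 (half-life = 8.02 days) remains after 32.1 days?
N/N₀ = (1/2)^(t/t½) = 0.06239 = 6.24%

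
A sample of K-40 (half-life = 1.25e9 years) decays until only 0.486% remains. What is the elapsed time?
t = t½ × log₂(N₀/N) = 9.606e9 years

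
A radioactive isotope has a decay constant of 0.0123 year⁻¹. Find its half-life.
t½ = ln(2)/λ = 56.35 years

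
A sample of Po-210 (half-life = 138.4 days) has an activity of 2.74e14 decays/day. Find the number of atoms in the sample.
N = A/λ = 5.471e16 atoms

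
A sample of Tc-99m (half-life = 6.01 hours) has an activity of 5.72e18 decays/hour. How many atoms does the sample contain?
N = A/λ = 4.96e19 atoms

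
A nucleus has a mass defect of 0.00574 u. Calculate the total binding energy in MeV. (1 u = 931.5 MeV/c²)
B.E. = Δm × 931.5 = 5.347 MeV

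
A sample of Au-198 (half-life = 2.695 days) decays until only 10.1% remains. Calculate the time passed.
t = t½ × log₂(N₀/N) = 8.914 days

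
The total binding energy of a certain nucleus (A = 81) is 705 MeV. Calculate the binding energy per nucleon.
B.E./A = 705/81 = 8.704 MeV/nucleon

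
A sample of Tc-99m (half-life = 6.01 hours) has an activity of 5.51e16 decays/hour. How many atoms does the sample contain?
N = A/λ = 4.777e17 atoms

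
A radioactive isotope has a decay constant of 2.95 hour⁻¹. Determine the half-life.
t½ = ln(2)/λ = 0.235 hours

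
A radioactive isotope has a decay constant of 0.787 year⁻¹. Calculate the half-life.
t½ = ln(2)/λ = 0.8807 years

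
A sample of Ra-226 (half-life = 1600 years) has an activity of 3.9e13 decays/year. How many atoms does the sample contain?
N = A/λ = 9.002e16 atoms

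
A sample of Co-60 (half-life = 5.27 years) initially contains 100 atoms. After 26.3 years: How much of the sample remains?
N = N₀(1/2)^(t/t½) = 3.146 atoms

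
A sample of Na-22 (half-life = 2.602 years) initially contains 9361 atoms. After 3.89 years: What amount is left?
N = N₀(1/2)^(t/t½) = 3321 atoms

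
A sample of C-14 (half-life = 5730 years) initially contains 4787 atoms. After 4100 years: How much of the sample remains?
N = N₀(1/2)^(t/t½) = 2915 atoms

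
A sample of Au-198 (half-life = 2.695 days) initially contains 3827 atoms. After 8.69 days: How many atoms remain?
N = N₀(1/2)^(t/t½) = 409.4 atoms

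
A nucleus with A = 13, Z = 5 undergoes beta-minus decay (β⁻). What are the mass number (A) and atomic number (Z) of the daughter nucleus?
Daughter: A = 13, Z = 6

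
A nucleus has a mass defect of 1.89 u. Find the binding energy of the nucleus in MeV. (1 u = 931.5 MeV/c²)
B.E. = Δm × 931.5 = 1761 MeV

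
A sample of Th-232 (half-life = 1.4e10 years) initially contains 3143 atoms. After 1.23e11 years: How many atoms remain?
N = N₀(1/2)^(t/t½) = 7.122 atoms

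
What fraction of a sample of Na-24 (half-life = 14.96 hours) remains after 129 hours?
N/N₀ = (1/2)^(t/t½) = 0.002536 = 0.254%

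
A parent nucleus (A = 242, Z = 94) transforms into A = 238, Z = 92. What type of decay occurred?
ΔA = -4, ΔZ = -2 ⇒ alpha decay (α)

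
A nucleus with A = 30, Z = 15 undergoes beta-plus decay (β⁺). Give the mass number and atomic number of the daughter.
Daughter: A = 30, Z = 14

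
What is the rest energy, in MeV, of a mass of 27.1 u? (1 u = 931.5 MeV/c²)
E = mc² = 25240 MeV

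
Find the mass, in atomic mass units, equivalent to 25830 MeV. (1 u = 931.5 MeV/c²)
m = E/c² = 27.73 u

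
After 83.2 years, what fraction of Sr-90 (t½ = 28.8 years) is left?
N/N₀ = (1/2)^(t/t½) = 0.135 = 13.5%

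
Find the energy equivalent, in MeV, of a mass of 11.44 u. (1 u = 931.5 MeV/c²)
E = mc² = 10660 MeV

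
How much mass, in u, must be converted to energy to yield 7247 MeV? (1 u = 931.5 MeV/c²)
m = E/c² = 7.78 u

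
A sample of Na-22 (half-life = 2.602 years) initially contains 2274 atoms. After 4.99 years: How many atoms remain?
N = N₀(1/2)^(t/t½) = 601.9 atoms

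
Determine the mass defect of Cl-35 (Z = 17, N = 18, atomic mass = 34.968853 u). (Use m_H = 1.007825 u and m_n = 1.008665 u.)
Δm = Z·m_H + N·m_n − M = 0.3201 u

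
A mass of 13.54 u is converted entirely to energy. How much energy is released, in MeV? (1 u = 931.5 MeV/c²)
E = mc² = 12610 MeV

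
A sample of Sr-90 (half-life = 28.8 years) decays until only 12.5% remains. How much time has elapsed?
t = t½ × log₂(N₀/N) = 86.4 years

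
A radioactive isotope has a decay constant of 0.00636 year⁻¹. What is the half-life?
t½ = ln(2)/λ = 109 years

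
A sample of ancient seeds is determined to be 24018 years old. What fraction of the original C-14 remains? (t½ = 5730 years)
N/N₀ = (1/2)^(t/t½) = 0.05473 = 5.47%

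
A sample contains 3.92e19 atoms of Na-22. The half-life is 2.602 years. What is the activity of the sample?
A = λN = 1.044e19 decays/year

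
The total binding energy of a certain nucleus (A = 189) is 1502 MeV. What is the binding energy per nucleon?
B.E./A = 1502/189 = 7.947 MeV/nucleon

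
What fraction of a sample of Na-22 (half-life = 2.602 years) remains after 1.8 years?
N/N₀ = (1/2)^(t/t½) = 0.6191 = 61.9%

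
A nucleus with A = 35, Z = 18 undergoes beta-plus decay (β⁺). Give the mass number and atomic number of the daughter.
Daughter: A = 35, Z = 17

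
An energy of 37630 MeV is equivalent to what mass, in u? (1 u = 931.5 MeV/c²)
m = E/c² = 40.4 u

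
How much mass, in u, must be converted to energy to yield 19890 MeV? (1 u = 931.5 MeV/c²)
m = E/c² = 21.35 u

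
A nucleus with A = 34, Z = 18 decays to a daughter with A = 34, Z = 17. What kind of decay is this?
ΔA = 0, ΔZ = -1 ⇒ beta-plus decay (β⁺) or electron capture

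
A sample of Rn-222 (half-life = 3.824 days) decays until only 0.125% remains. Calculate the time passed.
t = t½ × log₂(N₀/N) = 36.88 days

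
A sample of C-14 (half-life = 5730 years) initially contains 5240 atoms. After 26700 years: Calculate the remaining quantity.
N = N₀(1/2)^(t/t½) = 207.3 atoms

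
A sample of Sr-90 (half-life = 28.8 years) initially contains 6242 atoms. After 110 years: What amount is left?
N = N₀(1/2)^(t/t½) = 442.1 atoms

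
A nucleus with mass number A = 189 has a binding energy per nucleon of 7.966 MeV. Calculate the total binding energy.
B.E. = 7.966 × 189 = 1506 MeV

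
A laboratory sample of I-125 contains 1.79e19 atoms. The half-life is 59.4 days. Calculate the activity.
A = λN = 2.089e17 decays/day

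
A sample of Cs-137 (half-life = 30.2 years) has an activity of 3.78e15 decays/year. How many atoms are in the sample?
N = A/λ = 1.647e17 atoms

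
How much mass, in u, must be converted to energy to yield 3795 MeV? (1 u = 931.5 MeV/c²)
m = E/c² = 4.074 u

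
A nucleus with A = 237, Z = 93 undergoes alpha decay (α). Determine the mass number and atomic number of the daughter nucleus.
Daughter: A = 233, Z = 91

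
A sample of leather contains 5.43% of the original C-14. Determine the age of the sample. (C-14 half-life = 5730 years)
Age = t½ × log₂(1/ratio) = 24080 years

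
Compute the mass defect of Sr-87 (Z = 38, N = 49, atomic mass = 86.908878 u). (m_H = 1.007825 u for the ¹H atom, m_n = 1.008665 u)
Δm = Z·m_H + N·m_n − M = 0.8131 u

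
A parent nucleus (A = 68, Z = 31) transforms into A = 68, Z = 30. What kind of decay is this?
ΔA = 0, ΔZ = -1 ⇒ beta-plus decay (β⁺) or electron capture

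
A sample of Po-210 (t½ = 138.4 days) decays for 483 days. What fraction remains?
N/N₀ = (1/2)^(t/t½) = 0.08901 = 8.9%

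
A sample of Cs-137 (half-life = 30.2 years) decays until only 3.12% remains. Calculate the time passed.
t = t½ × log₂(N₀/N) = 151.1 years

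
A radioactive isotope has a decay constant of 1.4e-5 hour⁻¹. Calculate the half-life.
t½ = ln(2)/λ = 49510 hours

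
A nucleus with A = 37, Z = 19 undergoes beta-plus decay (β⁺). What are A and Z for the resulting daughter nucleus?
Daughter: A = 37, Z = 18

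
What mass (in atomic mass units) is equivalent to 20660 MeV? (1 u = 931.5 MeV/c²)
m = E/c² = 22.18 u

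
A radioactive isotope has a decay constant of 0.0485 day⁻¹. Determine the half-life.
t½ = ln(2)/λ = 14.29 days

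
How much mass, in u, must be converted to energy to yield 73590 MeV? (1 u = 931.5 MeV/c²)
m = E/c² = 79 u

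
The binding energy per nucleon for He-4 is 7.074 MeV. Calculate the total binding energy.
B.E. = 7.074 × 4 = 28.3 MeV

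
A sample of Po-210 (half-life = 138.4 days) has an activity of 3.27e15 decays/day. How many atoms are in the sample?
N = A/λ = 6.529e17 atoms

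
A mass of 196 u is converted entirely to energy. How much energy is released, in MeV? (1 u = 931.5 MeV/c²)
E = mc² = 1.826e5 MeV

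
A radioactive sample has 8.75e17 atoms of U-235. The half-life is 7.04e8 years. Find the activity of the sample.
A = λN = 8.615e8 decays/year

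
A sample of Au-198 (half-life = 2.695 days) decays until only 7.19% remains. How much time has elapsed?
t = t½ × log₂(N₀/N) = 10.24 days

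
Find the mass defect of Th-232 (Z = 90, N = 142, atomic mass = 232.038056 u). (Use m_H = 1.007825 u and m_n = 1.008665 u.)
Δm = Z·m_H + N·m_n − M = 1.897 u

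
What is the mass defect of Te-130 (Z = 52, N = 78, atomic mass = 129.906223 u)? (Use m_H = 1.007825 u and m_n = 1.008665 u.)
Δm = Z·m_H + N·m_n − M = 1.177 u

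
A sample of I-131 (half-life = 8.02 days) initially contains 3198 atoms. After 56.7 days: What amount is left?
N = N₀(1/2)^(t/t½) = 23.8 atoms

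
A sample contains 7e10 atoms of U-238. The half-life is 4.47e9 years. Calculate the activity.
A = λN = 10.85 decays/year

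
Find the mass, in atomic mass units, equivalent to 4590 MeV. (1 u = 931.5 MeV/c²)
m = E/c² = 4.928 u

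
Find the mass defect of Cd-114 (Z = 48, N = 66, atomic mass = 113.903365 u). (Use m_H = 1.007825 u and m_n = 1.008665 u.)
Δm = Z·m_H + N·m_n − M = 1.044 u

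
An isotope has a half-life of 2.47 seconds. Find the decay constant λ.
λ = ln(2)/t½ = 0.2806 second⁻¹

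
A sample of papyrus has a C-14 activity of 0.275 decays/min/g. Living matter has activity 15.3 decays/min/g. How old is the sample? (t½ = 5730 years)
Age = t½ × log₂(A₀/A) = 33220 years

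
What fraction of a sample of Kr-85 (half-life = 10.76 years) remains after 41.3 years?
N/N₀ = (1/2)^(t/t½) = 0.06991 = 6.99%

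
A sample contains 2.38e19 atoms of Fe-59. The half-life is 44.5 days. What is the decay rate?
A = λN = 3.707e17 decays/day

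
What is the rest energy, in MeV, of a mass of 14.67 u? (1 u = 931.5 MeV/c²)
E = mc² = 13670 MeV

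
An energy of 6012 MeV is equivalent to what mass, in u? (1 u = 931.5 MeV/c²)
m = E/c² = 6.454 u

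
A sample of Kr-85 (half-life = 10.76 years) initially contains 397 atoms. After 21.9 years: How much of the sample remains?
N = N₀(1/2)^(t/t½) = 96.85 atoms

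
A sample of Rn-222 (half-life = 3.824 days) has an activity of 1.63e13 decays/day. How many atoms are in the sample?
N = A/λ = 8.992e13 atoms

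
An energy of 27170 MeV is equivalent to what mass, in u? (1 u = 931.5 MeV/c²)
m = E/c² = 29.17 u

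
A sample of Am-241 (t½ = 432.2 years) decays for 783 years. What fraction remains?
N/N₀ = (1/2)^(t/t½) = 0.2849 = 28.5%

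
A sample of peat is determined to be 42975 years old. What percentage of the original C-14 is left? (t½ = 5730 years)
N/N₀ = (1/2)^(t/t½) = 0.005524 = 0.552%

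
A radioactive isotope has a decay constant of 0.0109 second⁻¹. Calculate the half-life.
t½ = ln(2)/λ = 63.59 seconds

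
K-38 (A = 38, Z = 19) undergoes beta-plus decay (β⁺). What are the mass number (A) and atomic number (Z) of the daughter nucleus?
Daughter: A = 38, Z = 18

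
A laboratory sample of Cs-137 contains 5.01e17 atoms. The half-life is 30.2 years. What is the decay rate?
A = λN = 1.15e16 decays/year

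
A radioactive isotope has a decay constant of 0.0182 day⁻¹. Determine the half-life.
t½ = ln(2)/λ = 38.09 days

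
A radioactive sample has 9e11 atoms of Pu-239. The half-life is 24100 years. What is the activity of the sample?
A = λN = 2.589e7 decays/year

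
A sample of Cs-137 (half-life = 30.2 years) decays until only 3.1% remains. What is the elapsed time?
t = t½ × log₂(N₀/N) = 151.3 years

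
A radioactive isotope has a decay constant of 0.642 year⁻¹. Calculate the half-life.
t½ = ln(2)/λ = 1.08 years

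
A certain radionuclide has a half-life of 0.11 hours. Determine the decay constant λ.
λ = ln(2)/t½ = 6.301 hour⁻¹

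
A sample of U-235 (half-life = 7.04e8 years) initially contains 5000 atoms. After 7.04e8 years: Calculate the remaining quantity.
N = N₀(1/2)^(t/t½) = 2500 atoms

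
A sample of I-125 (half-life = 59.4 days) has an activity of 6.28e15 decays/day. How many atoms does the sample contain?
N = A/λ = 5.382e17 atoms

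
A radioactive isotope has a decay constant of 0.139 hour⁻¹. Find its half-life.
t½ = ln(2)/λ = 4.987 hours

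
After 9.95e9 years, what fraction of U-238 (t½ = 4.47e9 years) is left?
N/N₀ = (1/2)^(t/t½) = 0.2138 = 21.4%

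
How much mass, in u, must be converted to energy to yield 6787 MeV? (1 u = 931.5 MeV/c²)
m = E/c² = 7.286 u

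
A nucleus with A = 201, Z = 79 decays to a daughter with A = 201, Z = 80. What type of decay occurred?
ΔA = 0, ΔZ = +1 ⇒ beta-minus decay (β⁻)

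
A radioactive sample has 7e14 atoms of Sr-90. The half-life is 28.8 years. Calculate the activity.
A = λN = 1.685e13 decays/year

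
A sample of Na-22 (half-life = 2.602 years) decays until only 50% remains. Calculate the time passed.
t = t½ × log₂(N₀/N) = 2.602 years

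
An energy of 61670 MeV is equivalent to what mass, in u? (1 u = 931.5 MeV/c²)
m = E/c² = 66.21 u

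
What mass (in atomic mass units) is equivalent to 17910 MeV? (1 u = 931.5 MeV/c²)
m = E/c² = 19.23 u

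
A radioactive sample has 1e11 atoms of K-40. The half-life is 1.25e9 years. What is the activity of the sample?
A = λN = 55.45 decays/year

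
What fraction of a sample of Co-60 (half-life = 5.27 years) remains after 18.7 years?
N/N₀ = (1/2)^(t/t½) = 0.08547 = 8.55%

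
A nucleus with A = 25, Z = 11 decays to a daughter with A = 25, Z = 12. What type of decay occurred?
ΔA = 0, ΔZ = +1 ⇒ beta-minus decay (β⁻)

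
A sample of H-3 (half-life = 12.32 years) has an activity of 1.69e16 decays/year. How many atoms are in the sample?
N = A/λ = 3.004e17 atoms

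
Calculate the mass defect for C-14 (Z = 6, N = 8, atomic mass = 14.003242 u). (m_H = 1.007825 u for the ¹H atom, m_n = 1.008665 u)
Δm = Z·m_H + N·m_n − M = 0.113 u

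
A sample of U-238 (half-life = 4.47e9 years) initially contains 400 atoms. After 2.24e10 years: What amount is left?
N = N₀(1/2)^(t/t½) = 12.4 atoms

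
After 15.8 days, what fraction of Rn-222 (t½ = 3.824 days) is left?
N/N₀ = (1/2)^(t/t½) = 0.05704 = 5.7%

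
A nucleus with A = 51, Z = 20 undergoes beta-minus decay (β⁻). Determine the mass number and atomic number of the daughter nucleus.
Daughter: A = 51, Z = 21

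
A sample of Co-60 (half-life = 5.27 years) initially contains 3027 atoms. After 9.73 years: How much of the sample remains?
N = N₀(1/2)^(t/t½) = 841.8 atoms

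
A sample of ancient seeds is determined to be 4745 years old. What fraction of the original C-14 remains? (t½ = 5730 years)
N/N₀ = (1/2)^(t/t½) = 0.5633 = 56.3%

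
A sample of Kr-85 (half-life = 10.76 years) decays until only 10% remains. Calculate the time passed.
t = t½ × log₂(N₀/N) = 35.74 years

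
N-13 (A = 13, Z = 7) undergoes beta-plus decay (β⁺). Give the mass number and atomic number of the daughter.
Daughter: A = 13, Z = 6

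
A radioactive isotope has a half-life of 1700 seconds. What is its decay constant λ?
λ = ln(2)/t½ = 4.077e-4 second⁻¹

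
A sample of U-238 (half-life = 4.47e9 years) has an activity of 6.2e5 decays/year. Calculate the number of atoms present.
N = A/λ = 3.998e15 atoms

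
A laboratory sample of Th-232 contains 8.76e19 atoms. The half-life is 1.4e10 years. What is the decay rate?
A = λN = 4.337e9 decays/year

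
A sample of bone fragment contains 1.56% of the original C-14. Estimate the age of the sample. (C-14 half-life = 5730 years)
Age = t½ × log₂(1/ratio) = 34390 years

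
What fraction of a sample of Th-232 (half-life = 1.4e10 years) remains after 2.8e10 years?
N/N₀ = (1/2)^(t/t½) = 0.25 = 25%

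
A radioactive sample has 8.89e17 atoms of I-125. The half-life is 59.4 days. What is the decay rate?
A = λN = 1.037e16 decays/day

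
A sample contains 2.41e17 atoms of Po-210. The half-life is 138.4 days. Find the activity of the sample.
A = λN = 1.207e15 decays/day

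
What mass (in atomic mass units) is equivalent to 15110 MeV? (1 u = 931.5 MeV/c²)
m = E/c² = 16.22 u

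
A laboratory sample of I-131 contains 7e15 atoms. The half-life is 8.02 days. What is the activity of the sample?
A = λN = 6.05e14 decays/day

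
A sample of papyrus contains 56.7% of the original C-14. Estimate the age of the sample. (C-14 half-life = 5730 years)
Age = t½ × log₂(1/ratio) = 4690 years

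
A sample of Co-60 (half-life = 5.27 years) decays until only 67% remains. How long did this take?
t = t½ × log₂(N₀/N) = 3.045 years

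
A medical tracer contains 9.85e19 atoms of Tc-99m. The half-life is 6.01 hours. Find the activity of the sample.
A = λN = 1.136e19 decays/hour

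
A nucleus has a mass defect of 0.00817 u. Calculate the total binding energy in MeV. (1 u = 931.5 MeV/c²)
B.E. = Δm × 931.5 = 7.61 MeV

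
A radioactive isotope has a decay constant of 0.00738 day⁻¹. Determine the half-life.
t½ = ln(2)/λ = 93.92 days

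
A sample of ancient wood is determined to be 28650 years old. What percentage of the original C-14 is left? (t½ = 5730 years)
N/N₀ = (1/2)^(t/t½) = 0.03125 = 3.12%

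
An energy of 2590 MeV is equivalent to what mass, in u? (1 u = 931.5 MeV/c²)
m = E/c² = 2.78 u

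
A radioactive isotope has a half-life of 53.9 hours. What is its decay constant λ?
λ = ln(2)/t½ = 0.01286 hour⁻¹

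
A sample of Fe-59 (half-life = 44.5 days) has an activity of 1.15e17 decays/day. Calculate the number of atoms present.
N = A/λ = 7.383e18 atoms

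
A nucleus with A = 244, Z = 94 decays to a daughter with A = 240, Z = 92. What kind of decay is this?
ΔA = -4, ΔZ = -2 ⇒ alpha decay (α)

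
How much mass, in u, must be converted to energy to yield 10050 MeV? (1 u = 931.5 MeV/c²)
m = E/c² = 10.79 u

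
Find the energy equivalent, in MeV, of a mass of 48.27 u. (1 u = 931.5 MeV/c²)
E = mc² = 44960 MeV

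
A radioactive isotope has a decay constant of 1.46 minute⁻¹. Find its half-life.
t½ = ln(2)/λ = 0.4748 minutes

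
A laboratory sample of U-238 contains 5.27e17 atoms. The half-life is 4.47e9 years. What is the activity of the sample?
A = λN = 8.172e7 decays/year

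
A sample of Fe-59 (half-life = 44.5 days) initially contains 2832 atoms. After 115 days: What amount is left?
N = N₀(1/2)^(t/t½) = 472.2 atoms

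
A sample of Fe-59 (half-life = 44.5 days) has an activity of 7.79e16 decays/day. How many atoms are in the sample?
N = A/λ = 5.001e18 atoms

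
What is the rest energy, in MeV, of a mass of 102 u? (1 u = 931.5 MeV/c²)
E = mc² = 95010 MeV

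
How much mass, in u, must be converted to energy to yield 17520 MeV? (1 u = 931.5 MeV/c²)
m = E/c² = 18.81 u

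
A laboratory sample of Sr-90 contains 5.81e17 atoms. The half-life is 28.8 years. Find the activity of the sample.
A = λN = 1.398e16 decays/year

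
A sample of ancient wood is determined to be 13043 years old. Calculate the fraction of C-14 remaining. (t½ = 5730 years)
N/N₀ = (1/2)^(t/t½) = 0.2064 = 20.6%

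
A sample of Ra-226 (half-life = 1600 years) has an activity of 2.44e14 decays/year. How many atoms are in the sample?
N = A/λ = 5.632e17 atoms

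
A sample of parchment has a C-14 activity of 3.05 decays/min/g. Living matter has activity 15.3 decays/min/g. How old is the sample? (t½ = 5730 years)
Age = t½ × log₂(A₀/A) = 13330 years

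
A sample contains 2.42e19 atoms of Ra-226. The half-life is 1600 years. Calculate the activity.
A = λN = 1.048e16 decays/year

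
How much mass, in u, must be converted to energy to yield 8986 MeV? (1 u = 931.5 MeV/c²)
m = E/c² = 9.647 u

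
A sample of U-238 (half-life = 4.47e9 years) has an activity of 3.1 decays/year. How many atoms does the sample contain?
N = A/λ = 1.999e10 atoms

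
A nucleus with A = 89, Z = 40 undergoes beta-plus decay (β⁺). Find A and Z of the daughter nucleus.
Daughter: A = 89, Z = 39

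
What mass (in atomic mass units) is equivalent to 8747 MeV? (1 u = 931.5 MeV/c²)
m = E/c² = 9.39 u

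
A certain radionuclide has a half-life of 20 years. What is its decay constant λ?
λ = ln(2)/t½ = 0.03466 year⁻¹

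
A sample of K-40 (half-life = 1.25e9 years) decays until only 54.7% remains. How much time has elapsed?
t = t½ × log₂(N₀/N) = 1.088e9 years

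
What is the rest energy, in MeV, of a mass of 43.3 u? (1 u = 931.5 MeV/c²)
E = mc² = 40330 MeV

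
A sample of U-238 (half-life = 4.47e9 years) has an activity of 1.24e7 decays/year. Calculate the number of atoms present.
N = A/λ = 7.997e16 atoms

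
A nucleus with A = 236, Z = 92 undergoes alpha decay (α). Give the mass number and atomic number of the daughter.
Daughter: A = 232, Z = 90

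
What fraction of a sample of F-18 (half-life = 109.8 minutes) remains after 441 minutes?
N/N₀ = (1/2)^(t/t½) = 0.06179 = 6.18%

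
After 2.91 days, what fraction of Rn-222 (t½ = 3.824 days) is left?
N/N₀ = (1/2)^(t/t½) = 0.5901 = 59%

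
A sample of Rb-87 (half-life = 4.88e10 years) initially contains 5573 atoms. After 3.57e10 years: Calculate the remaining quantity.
N = N₀(1/2)^(t/t½) = 3356 atoms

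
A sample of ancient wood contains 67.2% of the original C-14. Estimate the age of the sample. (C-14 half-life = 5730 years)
Age = t½ × log₂(1/ratio) = 3286 years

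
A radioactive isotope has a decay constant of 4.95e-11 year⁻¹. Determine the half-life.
t½ = ln(2)/λ = 1.4e10 years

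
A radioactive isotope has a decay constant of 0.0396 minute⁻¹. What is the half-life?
t½ = ln(2)/λ = 17.5 minutes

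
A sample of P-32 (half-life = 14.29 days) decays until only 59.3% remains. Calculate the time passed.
t = t½ × log₂(N₀/N) = 10.77 days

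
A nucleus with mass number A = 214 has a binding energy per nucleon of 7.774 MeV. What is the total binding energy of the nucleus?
B.E. = 7.774 × 214 = 1664 MeV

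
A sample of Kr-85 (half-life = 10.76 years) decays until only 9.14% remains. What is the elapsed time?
t = t½ × log₂(N₀/N) = 37.14 years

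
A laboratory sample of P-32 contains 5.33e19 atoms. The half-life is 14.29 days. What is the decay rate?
A = λN = 2.585e18 decays/day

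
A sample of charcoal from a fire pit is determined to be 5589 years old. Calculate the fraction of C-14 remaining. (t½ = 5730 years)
N/N₀ = (1/2)^(t/t½) = 0.5086 = 50.9%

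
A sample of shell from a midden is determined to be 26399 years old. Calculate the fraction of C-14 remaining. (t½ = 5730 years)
N/N₀ = (1/2)^(t/t½) = 0.04103 = 4.1%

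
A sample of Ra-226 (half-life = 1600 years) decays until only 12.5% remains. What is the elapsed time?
t = t½ × log₂(N₀/N) = 4800 years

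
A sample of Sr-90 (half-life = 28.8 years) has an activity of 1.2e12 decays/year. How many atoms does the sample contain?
N = A/λ = 4.986e13 atoms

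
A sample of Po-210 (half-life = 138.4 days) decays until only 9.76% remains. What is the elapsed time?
t = t½ × log₂(N₀/N) = 464.6 days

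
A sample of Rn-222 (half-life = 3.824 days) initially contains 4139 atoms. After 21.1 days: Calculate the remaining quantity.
N = N₀(1/2)^(t/t½) = 90.34 atoms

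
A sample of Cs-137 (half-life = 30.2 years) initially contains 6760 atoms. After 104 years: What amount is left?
N = N₀(1/2)^(t/t½) = 621.3 atoms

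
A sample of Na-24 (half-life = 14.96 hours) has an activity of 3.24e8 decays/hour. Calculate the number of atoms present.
N = A/λ = 6.993e9 atoms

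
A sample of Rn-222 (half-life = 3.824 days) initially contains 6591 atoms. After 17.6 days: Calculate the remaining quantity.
N = N₀(1/2)^(t/t½) = 271.3 atoms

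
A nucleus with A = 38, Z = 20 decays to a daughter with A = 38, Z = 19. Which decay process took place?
ΔA = 0, ΔZ = -1 ⇒ beta-plus decay (β⁺) or electron capture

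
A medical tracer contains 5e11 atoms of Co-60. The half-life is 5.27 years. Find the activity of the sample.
A = λN = 6.576e10 decays/year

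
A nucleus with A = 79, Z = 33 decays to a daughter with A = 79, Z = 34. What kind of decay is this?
ΔA = 0, ΔZ = +1 ⇒ beta-minus decay (β⁻)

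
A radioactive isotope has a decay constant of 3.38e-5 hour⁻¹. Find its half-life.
t½ = ln(2)/λ = 20510 hours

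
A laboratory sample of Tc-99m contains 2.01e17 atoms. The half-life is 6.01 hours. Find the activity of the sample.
A = λN = 2.318e16 decays/hour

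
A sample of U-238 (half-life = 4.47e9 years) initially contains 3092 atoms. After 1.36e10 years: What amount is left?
N = N₀(1/2)^(t/t½) = 375.3 atoms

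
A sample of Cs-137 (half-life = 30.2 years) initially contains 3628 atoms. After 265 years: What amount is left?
N = N₀(1/2)^(t/t½) = 8.283 atoms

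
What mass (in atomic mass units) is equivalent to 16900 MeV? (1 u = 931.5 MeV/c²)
m = E/c² = 18.14 u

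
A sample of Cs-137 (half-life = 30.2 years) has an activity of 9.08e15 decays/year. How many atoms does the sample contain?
N = A/λ = 3.956e17 atoms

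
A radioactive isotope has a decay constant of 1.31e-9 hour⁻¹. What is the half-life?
t½ = ln(2)/λ = 5.291e8 hours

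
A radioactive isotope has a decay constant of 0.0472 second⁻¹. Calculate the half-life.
t½ = ln(2)/λ = 14.69 seconds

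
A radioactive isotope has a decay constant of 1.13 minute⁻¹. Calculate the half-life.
t½ = ln(2)/λ = 0.6134 minutes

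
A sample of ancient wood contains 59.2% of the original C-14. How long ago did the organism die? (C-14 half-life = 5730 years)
Age = t½ × log₂(1/ratio) = 4334 years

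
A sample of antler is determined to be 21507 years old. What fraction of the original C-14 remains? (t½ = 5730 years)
N/N₀ = (1/2)^(t/t½) = 0.07415 = 7.42%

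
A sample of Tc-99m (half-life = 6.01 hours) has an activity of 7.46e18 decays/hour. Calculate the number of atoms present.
N = A/λ = 6.468e19 atoms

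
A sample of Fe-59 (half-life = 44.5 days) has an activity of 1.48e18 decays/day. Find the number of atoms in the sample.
N = A/λ = 9.502e19 atoms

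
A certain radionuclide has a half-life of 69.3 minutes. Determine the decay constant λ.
λ = ln(2)/t½ = 0.01 minute⁻¹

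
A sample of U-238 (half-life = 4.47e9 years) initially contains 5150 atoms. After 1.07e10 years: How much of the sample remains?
N = N₀(1/2)^(t/t½) = 980 atoms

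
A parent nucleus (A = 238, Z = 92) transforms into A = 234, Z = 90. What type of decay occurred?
ΔA = -4, ΔZ = -2 ⇒ alpha decay (α)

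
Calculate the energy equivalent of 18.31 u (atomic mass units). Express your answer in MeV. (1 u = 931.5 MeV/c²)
E = mc² = 17060 MeV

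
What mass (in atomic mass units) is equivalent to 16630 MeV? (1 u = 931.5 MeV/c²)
m = E/c² = 17.85 u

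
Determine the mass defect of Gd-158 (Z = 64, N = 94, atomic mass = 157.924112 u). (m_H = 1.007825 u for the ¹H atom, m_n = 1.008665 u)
Δm = Z·m_H + N·m_n − M = 1.391 u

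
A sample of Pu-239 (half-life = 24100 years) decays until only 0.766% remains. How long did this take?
t = t½ × log₂(N₀/N) = 1.694e5 years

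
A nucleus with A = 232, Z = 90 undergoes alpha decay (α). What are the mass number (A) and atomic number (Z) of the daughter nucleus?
Daughter: A = 228, Z = 88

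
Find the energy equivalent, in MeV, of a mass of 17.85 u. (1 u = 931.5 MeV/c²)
E = mc² = 16630 MeV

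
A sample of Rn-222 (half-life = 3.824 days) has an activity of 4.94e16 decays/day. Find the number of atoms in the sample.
N = A/λ = 2.725e17 atoms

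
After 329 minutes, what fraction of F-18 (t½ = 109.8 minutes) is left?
N/N₀ = (1/2)^(t/t½) = 0.1253 = 12.5%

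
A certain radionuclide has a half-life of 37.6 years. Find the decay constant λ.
λ = ln(2)/t½ = 0.01843 year⁻¹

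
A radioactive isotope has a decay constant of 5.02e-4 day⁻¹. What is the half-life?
t½ = ln(2)/λ = 1381 days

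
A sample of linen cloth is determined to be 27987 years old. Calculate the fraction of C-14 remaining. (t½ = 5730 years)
N/N₀ = (1/2)^(t/t½) = 0.03386 = 3.39%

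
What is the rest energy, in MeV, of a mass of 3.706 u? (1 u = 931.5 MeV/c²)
E = mc² = 3452 MeV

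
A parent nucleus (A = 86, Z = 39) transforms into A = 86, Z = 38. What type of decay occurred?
ΔA = 0, ΔZ = -1 ⇒ beta-plus decay (β⁺) or electron capture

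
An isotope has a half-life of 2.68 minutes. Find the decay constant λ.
λ = ln(2)/t½ = 0.2586 minute⁻¹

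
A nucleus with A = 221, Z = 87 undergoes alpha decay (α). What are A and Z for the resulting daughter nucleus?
Daughter: A = 217, Z = 85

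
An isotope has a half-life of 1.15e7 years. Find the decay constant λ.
λ = ln(2)/t½ = 6.027e-8 year⁻¹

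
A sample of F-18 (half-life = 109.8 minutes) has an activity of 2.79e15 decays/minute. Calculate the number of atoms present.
N = A/λ = 4.42e17 atoms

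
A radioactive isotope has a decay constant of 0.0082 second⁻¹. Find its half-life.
t½ = ln(2)/λ = 84.53 seconds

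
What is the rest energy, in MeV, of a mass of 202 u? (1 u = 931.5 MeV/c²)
E = mc² = 1.882e5 MeV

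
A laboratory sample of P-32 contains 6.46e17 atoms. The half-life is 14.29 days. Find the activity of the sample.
A = λN = 3.133e16 decays/day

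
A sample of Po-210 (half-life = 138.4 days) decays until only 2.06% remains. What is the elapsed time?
t = t½ × log₂(N₀/N) = 775.2 days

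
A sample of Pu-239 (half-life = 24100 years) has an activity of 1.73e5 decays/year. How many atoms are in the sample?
N = A/λ = 6.015e9 atoms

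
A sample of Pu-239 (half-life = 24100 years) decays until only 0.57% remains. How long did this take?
t = t½ × log₂(N₀/N) = 1.797e5 years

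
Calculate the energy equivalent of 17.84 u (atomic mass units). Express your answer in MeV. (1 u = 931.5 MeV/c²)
E = mc² = 16620 MeV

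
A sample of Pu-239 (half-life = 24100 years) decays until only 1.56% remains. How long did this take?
t = t½ × log₂(N₀/N) = 1.447e5 years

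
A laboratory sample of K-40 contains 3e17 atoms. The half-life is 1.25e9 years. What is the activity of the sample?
A = λN = 1.664e8 decays/year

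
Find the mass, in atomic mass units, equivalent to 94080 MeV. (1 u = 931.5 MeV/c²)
m = E/c² = 101 u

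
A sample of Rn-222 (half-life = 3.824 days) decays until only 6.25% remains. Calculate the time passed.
t = t½ × log₂(N₀/N) = 15.3 days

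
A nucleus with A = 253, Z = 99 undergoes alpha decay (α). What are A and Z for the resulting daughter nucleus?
Daughter: A = 249, Z = 97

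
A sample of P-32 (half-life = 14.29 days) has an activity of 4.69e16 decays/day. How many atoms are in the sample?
N = A/λ = 9.669e17 atoms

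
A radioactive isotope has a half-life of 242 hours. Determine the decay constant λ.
λ = ln(2)/t½ = 0.002864 hour⁻¹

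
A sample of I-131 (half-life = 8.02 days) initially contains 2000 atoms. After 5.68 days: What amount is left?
N = N₀(1/2)^(t/t½) = 1224 atoms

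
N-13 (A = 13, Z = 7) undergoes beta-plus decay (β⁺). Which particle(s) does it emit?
β⁺: positron (e⁺) + neutrino (νₑ)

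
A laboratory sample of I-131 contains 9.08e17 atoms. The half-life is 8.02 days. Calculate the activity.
A = λN = 7.848e16 decays/day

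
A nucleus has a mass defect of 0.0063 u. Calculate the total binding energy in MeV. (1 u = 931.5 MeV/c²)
B.E. = Δm × 931.5 = 5.868 MeV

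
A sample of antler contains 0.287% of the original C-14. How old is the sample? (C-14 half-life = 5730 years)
Age = t½ × log₂(1/ratio) = 48390 years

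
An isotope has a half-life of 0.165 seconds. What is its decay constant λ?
λ = ln(2)/t½ = 4.201 second⁻¹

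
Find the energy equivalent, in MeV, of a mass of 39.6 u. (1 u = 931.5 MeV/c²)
E = mc² = 36890 MeV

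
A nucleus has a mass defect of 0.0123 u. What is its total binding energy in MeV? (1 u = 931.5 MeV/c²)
B.E. = Δm × 931.5 = 11.46 MeV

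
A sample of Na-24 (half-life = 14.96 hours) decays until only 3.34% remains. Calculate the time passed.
t = t½ × log₂(N₀/N) = 73.36 hours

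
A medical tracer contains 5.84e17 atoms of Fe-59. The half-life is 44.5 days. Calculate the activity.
A = λN = 9.097e15 decays/day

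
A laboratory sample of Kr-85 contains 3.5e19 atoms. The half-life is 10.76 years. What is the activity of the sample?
A = λN = 2.255e18 decays/year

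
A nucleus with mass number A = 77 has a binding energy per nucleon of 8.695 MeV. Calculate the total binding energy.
B.E. = 8.695 × 77 = 669.5 MeV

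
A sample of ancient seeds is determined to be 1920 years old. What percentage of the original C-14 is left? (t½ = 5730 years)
N/N₀ = (1/2)^(t/t½) = 0.7927 = 79.3%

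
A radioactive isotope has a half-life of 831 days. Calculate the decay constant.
λ = ln(2)/t½ = 8.341e-4 day⁻¹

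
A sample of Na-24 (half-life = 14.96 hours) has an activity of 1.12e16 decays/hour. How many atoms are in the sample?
N = A/λ = 2.417e17 atoms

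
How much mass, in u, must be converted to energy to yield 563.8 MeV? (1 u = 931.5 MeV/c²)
m = E/c² = 0.6053 u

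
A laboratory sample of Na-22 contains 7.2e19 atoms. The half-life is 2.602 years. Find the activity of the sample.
A = λN = 1.918e19 decays/year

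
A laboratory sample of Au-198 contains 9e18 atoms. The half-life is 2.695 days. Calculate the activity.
A = λN = 2.315e18 decays/day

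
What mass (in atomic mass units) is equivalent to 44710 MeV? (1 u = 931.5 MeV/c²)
m = E/c² = 48 u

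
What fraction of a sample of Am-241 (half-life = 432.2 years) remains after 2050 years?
N/N₀ = (1/2)^(t/t½) = 0.03734 = 3.73%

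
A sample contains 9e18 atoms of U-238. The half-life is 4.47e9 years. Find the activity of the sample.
A = λN = 1.396e9 decays/year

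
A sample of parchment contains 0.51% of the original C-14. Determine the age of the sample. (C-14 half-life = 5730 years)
Age = t½ × log₂(1/ratio) = 43640 years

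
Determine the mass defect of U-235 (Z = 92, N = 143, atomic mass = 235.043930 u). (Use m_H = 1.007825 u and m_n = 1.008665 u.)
Δm = Z·m_H + N·m_n − M = 1.915 u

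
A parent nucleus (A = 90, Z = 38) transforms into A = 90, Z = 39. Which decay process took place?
ΔA = 0, ΔZ = +1 ⇒ beta-minus decay (β⁻)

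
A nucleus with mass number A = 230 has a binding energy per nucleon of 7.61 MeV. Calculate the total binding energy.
B.E. = 7.61 × 230 = 1750 MeV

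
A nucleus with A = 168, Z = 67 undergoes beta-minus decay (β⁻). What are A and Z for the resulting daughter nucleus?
Daughter: A = 168, Z = 68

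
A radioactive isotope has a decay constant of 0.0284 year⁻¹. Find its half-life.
t½ = ln(2)/λ = 24.41 years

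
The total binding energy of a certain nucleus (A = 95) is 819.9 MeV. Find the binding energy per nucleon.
B.E./A = 819.9/95 = 8.631 MeV/nucleon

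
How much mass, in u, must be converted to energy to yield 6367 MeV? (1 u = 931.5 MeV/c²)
m = E/c² = 6.835 u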